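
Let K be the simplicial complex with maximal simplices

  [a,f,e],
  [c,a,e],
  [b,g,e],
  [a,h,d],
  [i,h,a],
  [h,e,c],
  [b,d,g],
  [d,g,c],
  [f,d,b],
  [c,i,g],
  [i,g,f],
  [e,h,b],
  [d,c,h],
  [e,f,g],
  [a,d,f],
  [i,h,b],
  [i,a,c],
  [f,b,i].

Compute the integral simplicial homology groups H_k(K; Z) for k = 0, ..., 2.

H_0 = Z,  H_1 = Z ⊕ Z/2,  H_2 = 0.

Fix the vertex order a < b < c < d < e < f < g < h < i and write every simplex with vertices in increasing order. Then dim K = 2 and the simplices of K are:

  0-simplices (9): a, b, c, d, e, f, g, h, i
  1-simplices (27): ac, ad, ae, af, ah, ai, bd, be, bf, bg, bh, bi, cd, ce, cg, ch, ci, df, dg, dh, ef, eg, eh, fg, fi, gi, hi
  2-simplices (18): ace, aci, adf, adh, aef, ahi, bdf, bdg, beg, beh, bfi, bhi, cdg, cdh, ceh, cgi, efg, fgi

so the chain groups are C_0 ≅ Z^9, C_1 ≅ Z^27, C_2 ≅ Z^18.

The boundary map ∂_1: C_1 → C_0 maps an edge to its endpoints' difference, ∂[p,q] = q − p.
This gives a 9×27 integer matrix of rank 8; reducing to Smith normal form yields diagonal entries (1,1,1,1,1,1,1,1).

The boundary map ∂_2: C_2 → C_1 sends each 2-simplex [p,q,r] to [q,r] − [p,r] + [p,q]. For instance
  ∂bfi = fi − bi + bf,
  ∂ahi = hi − ai + ah.
As a 27×18 matrix over Z this has rank 18, with invariant factors (1,1,1,1,1,1,1,1,1,1,1,1,1,1,1,1,1,2).

Computing H_k = (kernel of ∂_k) / (image of ∂_{k+1}):

  H_0: rank C_0 − rank ∂_1 = 9 − 8 = 1, and the invariant factors of ∂_1 are all 1, so H_0 = Z.
  H_1: rank ker ∂_1 − rank ∂_2 = (27 − 8) − 18 = 1, and ∂_2 has invariant factor 2 > 1, so H_1 = Z ⊕ Z/2.
  H_2: rank ker ∂_2 − rank ∂_3 = (18 − 18) − 0 = 0, and there is no ∂_3, so H_2 = 0.

(K is a triangulation of the Klein bottle.)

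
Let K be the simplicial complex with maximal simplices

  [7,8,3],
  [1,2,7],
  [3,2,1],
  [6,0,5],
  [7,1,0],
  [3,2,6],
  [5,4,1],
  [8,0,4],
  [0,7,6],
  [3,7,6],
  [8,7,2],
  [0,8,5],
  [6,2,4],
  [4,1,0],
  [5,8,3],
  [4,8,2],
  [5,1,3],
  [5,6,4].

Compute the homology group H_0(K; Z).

H_0 = Z.

Take the total order 0 < 1 < 2 < 3 < 4 < 5 < 6 < 7 < 8 on the vertex set. Then K (dimension 2) consists of the simplices:

  0-simplices (9): [0], [1], [2], [3], [4], [5], [6], [7], [8]
  1-simplices (27): (27 of them)
  2-simplices (18): [0,1,4], [0,1,7], [0,4,8], [0,5,6], [0,5,8], [0,6,7], [1,2,3], [1,2,7], [1,3,5], [1,4,5], [2,3,6], [2,4,6], [2,4,8], [2,7,8], [3,5,8], [3,6,7], [3,7,8], [4,5,6]

so the chain groups are C_0 ≅ Z^9, C_1 ≅ Z^27, C_2 ≅ Z^18.

Boundary ∂_1: C_1 → C_0 maps an edge to its endpoints' difference, ∂[p,q] = q − p.
The resulting 9×27 matrix has rank 8, and its Smith normal form has invariant factors (1,1,1,1,1,1,1,1).

∂_2: C_2 → C_1 acts by ∂[p,q,r] = [q,r] − [p,r] + [p,q]. For instance
  ∂[2,3,6] = [3,6] − [2,6] + [2,3],
  ∂[1,2,7] = [2,7] − [1,7] + [1,2].
The 27×18 boundary matrix has rank 18 and Smith normal form diag(1,1,1,1,1,1,1,1,1,1,1,1,1,1,1,1,1,2).

Computing H_k = (kernel of ∂_k) / (image of ∂_{k+1}):

  H_0: rank C_0 − rank ∂_1 = 9 − 8 = 1, and the invariant factors of ∂_1 are all 1, so H_0 = Z.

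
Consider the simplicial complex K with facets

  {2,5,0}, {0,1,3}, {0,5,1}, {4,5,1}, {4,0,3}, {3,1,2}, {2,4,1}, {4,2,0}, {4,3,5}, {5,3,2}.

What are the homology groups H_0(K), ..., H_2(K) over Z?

Take the total order 0 < 1 < 2 < 3 < 4 < 5 on the vertex set. Then K (dimension 2) consists of the simplices:

  0-simplices (6): [0], [1], [2], [3], [4], [5]
  1-simplices (15): [0,1], [0,2], [0,3], [0,4], [0,5], [1,2], [1,3], [1,4], [1,5], [2,3], [2,4], [2,5], [3,4], [3,5], [4,5]
  2-simplices (10): [0,1,3], [0,1,5], [0,2,4], [0,2,5], [0,3,4], [1,2,3], [1,2,4], [1,4,5], [2,3,5], [3,4,5]

giving chain groups C_0 ≅ Z^6, C_1 ≅ Z^15, C_2 ≅ Z^10.

∂_1: C_1 → C_0 maps an edge to its endpoints' difference, ∂[p,q] = q − p.
The 6×15 boundary matrix has rank 5 and Smith normal form diag(1,1,1,1,1).

The boundary map ∂_2: C_2 → C_1 sends each 2-simplex [p,q,r] to [q,r] − [p,r] + [p,q]. For instance
  ∂[1,4,5] = [4,5] − [1,5] + [1,4],
  ∂[0,1,5] = [1,5] − [0,5] + [0,1].
The 15×10 boundary matrix has rank 10 and Smith normal form diag(1,1,1,1,1,1,1,1,1,2).

Now H_k = ker ∂_k / im ∂_{k+1}, so:

  H_0: rank C_0 − rank ∂_1 = 6 − 5 = 1, and the invariant factors of ∂_1 are all 1, so H_0 ≅ Z.
  H_1: rank ker ∂_1 − rank ∂_2 = (15 − 5) − 10 = 0, and ∂_2 has invariant factor 2 > 1, so H_1 ≅ Z_2.
  H_2: rank ker ∂_2 − rank ∂_3 = (10 − 10) − 0 = 0, and there is no ∂_3, so H_2 ≅ 0.

H_0 = Z,  H_1 = Z_2,  H_2 = 0.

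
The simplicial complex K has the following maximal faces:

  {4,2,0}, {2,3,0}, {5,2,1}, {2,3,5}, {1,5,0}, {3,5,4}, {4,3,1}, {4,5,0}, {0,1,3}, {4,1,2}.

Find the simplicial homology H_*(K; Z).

Order the vertices as 0 < 1 < 2 < 3 < 4 < 5. Listing each simplex with vertices in this order, K has dimension 2 with simplices:

  0-simplices (6): [0], [1], [2], [3], [4], [5]
  1-simplices (15): [0,1], [0,2], [0,3], [0,4], [0,5], [1,2], [1,3], [1,4], [1,5], [2,3], [2,4], [2,5], [3,4], [3,5], [4,5]
  2-simplices (10): [0,1,3], [0,1,5], [0,2,3], [0,2,4], [0,4,5], [1,2,4], [1,2,5], [1,3,4], [2,3,5], [3,4,5]

Hence C_0 ≅ Z^6, C_1 ≅ Z^15, C_2 ≅ Z^10.

The boundary map ∂_1: C_1 → C_0 is given by ∂[p,q] = [q] − [p]. For instance
  ∂[4,5] = [5] − [4].
The resulting 6×15 matrix has rank 5, and its Smith normal form has invariant factors (1,1,1,1,1).

The boundary map ∂_2: C_2 → C_1 sends each 2-simplex [p,q,r] to [q,r] − [p,r] + [p,q]. For instance
  ∂[0,1,3] = [1,3] − [0,3] + [0,1],
  ∂[0,2,3] = [2,3] − [0,3] + [0,2].
As a 15×10 matrix over Z this has rank 10, with invariant factors (1,1,1,1,1,1,1,1,1,2).

Now H_k = ker ∂_k / im ∂_{k+1}, so:

  H_0: rank C_0 − rank ∂_1 = 6 − 5 = 1, and the invariant factors of ∂_1 are all 1, so H_0 ≅ Z.
  H_1: rank ker ∂_1 − rank ∂_2 = (15 − 5) − 10 = 0, and ∂_2 has invariant factor 2 > 1, so H_1 ≅ Z/2Z.
  H_2: rank ker ∂_2 − rank ∂_3 = (10 − 10) − 0 = 0, and there is no ∂_3, so H_2 ≅ 0.

(K is a triangulation of the real projective plane RP^2.)

H_0 ≅ Z,  H_1 ≅ Z/2Z,  H_2 = 0.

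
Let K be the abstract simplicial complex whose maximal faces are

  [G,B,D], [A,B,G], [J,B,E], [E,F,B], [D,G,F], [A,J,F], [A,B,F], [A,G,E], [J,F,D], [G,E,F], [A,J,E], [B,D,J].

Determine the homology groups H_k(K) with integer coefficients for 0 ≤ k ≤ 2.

H_0 ≅ Z,  H_1 ≅ Z/2,  H_2 = 0.

K has 7 vertices, 18 edges, 12 triangles.
rank ∂_0 = 0, rank ∂_1 = 6 ⇒ b_0 = 7 − 0 − 6 = 1; all invariant factors of ∂_1 are 1 so no torsion. So H_0 = Z.
rank ∂_1 = 6, rank ∂_2 = 12 ⇒ b_1 = 18 − 6 − 12 = 0; ∂_2 has invariant factor(s) [2] giving torsion. So H_1 = Z/2.
rank ∂_2 = 12, rank ∂_3 = 0 ⇒ b_2 = 12 − 12 − 0 = 0. So H_2 = 0.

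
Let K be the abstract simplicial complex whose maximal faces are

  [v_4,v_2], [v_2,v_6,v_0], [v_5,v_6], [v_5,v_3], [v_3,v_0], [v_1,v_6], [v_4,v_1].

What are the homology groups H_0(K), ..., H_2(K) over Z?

H_0 ≅ Z,  H_1 ≅ Z^2,  H_2 = 0.

Fix the vertex order v_0 < v_1 < v_2 < v_3 < v_4 < v_5 < v_6 and write every simplex with vertices in increasing order. Then dim K = 2 and the simplices of K are:

  0-simplices (7): [v_0], [v_1], [v_2], [v_3], [v_4], [v_5], [v_6]
  1-simplices (9): [v_0,v_2], [v_0,v_3], [v_0,v_6], [v_1,v_4], [v_1,v_6], [v_2,v_4], [v_2,v_6], [v_3,v_5], [v_5,v_6]
  2-simplices (1): [v_0,v_2,v_6]

Hence C_0 ≅ Z^7, C_1 ≅ Z^9, C_2 ≅ Z^1.

Boundary ∂_1: C_1 → C_0 sends each edge [p,q] (with p < q) to q − p.
The resulting 7×9 matrix has rank 6, and its Smith normal form has invariant factors (1,1,1,1,1,1).

The boundary map ∂_2: C_2 → C_1 sends each 2-simplex [p,q,r] to [q,r] − [p,r] + [p,q]. For instance
  ∂[v_0,v_2,v_6] = [v_2,v_6] − [v_0,v_6] + [v_0,v_2].
As a 9×1 matrix over Z this has rank 1, with invariant factors (1).

Computing H_k = (kernel of ∂_k) / (image of ∂_{k+1}):

  H_0: rank C_0 − rank ∂_1 = 7 − 6 = 1, and the invariant factors of ∂_1 are all 1, so H_0 ≅ Z.
  H_1: rank ker ∂_1 − rank ∂_2 = (9 − 6) − 1 = 2, and the invariant factors of ∂_2 are all 1, so H_1 ≅ Z^2.
  H_2: rank ker ∂_2 − rank ∂_3 = (1 − 1) − 0 = 0, and there is no ∂_3, so H_2 ≅ 0.

As a check, the Euler characteristic is 7 − 9 + 1 = -1, which agrees with 1 − 2 + 0 = -1.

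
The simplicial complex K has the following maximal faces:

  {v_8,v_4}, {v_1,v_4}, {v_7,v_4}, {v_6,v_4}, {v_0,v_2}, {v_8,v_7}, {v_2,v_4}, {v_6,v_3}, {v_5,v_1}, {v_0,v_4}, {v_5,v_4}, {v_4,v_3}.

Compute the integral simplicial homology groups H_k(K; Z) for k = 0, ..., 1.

Fix the vertex order v_0 < v_1 < v_2 < v_3 < v_4 < v_5 < v_6 < v_7 < v_8 and write every simplex with vertices in increasing order. Then dim K = 1 and the simplices of K are:

  0-simplices (9): [v_0], [v_1], [v_2], [v_3], [v_4], [v_5], [v_6], [v_7], [v_8]
  1-simplices (12): [v_0,v_2], [v_0,v_4], [v_1,v_4], [v_1,v_5], [v_2,v_4], [v_3,v_4], [v_3,v_6], [v_4,v_5], [v_4,v_6], [v_4,v_7], [v_4,v_8], [v_7,v_8]

Hence C_0 ≅ Z^9, C_1 ≅ Z^12.

The boundary map ∂_1: C_1 → C_0 is given by ∂[p,q] = [q] − [p].
The 9×12 boundary matrix has rank 8 and Smith normal form diag(1,1,1,1,1,1,1,1).

Now H_k = ker ∂_k / im ∂_{k+1}, so:

  H_0: rank C_0 − rank ∂_1 = 9 − 8 = 1, and the invariant factors of ∂_1 are all 1, so H_0 ≅ Z.
  H_1: rank ker ∂_1 − rank ∂_2 = (12 − 8) − 0 = 4, and there is no ∂_2, so H_1 ≅ Z^4.

As a check, the Euler characteristic is 9 − 12 = -3, which agrees with 1 − 4 = -3.

H_0 ≅ Z,  H_1 ≅ Z^4.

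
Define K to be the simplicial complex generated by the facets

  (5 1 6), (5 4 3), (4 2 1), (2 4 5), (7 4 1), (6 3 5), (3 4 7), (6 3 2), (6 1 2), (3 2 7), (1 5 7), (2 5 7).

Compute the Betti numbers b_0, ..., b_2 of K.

b_0 = 1, b_1 = 0, b_2 = 0.

K has 7 vertices, 18 edges, 12 triangles.
rank ∂_0 = 0, rank ∂_1 = 6 ⇒ b_0 = 7 − 0 − 6 = 1; all invariant factors of ∂_1 are 1 so no torsion. So H_0 = Z.
rank ∂_1 = 6, rank ∂_2 = 12 ⇒ b_1 = 18 − 6 − 12 = 0; ∂_2 has invariant factor(s) [2] giving torsion. So H_1 = Z/2Z.
rank ∂_2 = 12, rank ∂_3 = 0 ⇒ b_2 = 12 − 12 − 0 = 0. So H_2 = 0.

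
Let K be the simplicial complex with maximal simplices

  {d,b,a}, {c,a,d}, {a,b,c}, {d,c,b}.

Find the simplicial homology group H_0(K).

H_0 = Z.

Take the total order a < b < c < d on the vertex set. Then K (dimension 2) consists of the simplices:

  0-simplices (4): a, b, c, d
  1-simplices (6): ab, ac, ad, bc, bd, cd
  2-simplices (4): abc, abd, acd, bcd

giving chain groups C_0 ≅ Z^4, C_1 ≅ Z^6, C_2 ≅ Z^4.

The boundary map ∂_1: C_1 → C_0 is given by ∂[p,q] = [q] − [p].
The 4×6 boundary matrix has rank 3 and Smith normal form diag(1,1,1).

Boundary ∂_2: C_2 → C_1 acts by ∂[p,q,r] = [q,r] − [p,r] + [p,q]. For instance
  ∂bcd = cd − bd + bc,
  ∂abd = bd − ad + ab.
The 6×4 boundary matrix has rank 3 and Smith normal form diag(1,1,1).

Reading off H_k = ker ∂_k / im ∂_{k+1}:

  H_0: rank C_0 − rank ∂_1 = 4 − 3 = 1, and the invariant factors of ∂_1 are all 1, so H_0 = Z.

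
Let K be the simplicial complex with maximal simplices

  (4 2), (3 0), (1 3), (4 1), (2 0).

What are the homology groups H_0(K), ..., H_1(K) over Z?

H_0 = Z,  H_1 = Z.

Take the total order 0 < 1 < 2 < 3 < 4 on the vertex set. Then K (dimension 1) consists of the simplices:

  0-simplices (5): [0], [1], [2], [3], [4]
  1-simplices (5): [0,2], [0,3], [1,3], [1,4], [2,4]

giving chain groups C_0 ≅ Z^5, C_1 ≅ Z^5.

Boundary ∂_1: C_1 → C_0 sends each edge [p,q] (with p < q) to q − p. For instance
  ∂[1,4] = [4] − [1].
This gives a 5×5 integer matrix of rank 4; reducing to Smith normal form yields diagonal entries (1,1,1,1).

Now H_k = ker ∂_k / im ∂_{k+1}, so:

  H_0: rank C_0 − rank ∂_1 = 5 − 4 = 1, and the invariant factors of ∂_1 are all 1, so H_0 ≅ Z.
  H_1: rank ker ∂_1 − rank ∂_2 = (5 − 4) − 0 = 1, and there is no ∂_2, so H_1 ≅ Z.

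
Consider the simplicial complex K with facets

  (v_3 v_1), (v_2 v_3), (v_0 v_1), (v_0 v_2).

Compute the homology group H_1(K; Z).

H_1 = Z.

Fix the vertex order v_0 < v_1 < v_2 < v_3 and write every simplex with vertices in increasing order. Then dim K = 1 and the simplices of K are:

  0-simplices (4): [v_0], [v_1], [v_2], [v_3]
  1-simplices (4): [v_0,v_1], [v_0,v_2], [v_1,v_3], [v_2,v_3]

so the chain groups are C_0 ≅ Z^4, C_1 ≅ Z^4.

Boundary ∂_1: C_1 → C_0 sends each edge [p,q] (with p < q) to q − p. For instance
  ∂[v_2,v_3] = [v_3] − [v_2].
The 4×4 boundary matrix has rank 3 and Smith normal form diag(1,1,1).

Reading off H_k = ker ∂_k / im ∂_{k+1}:

  H_1: rank ker ∂_1 − rank ∂_2 = (4 − 3) − 0 = 1, and there is no ∂_2, so H_1 ≅ Z.

(K is a triangulation of the circle S^1.)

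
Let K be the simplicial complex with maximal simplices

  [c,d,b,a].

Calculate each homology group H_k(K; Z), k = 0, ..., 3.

We work with the vertex ordering a < b < c < d. The simplices of K, each written with vertices in increasing order, are:

  0-simplices (4): a, b, c, d
  1-simplices (6): ab, ac, ad, bc, bd, cd
  2-simplices (4): abc, abd, acd, bcd
  3-simplices (1): abcd

Hence C_0 ≅ Z^4, C_1 ≅ Z^6, C_2 ≅ Z^4, C_3 ≅ Z^1.

∂_1: C_1 → C_0 maps an edge to its endpoints' difference, ∂[p,q] = q − p.
The resulting 4×6 matrix has rank 3, and its Smith normal form has invariant factors (1,1,1).

The boundary map ∂_2: C_2 → C_1 sends each 2-simplex [p,q,r] to [q,r] − [p,r] + [p,q]. For instance
  ∂abd = bd − ad + ab,
  ∂abc = bc − ac + ab.
This gives a 6×4 integer matrix of rank 3; reducing to Smith normal form yields diagonal entries (1,1,1).

Boundary ∂_3: C_3 → C_2 sends each 3-simplex σ to the alternating sum Σ_i (−1)^i (σ with its i-th vertex removed). For instance
  ∂abcd = bcd − acd + abd − abc.
This gives a 4×1 integer matrix of rank 1; reducing to Smith normal form yields diagonal entries (1).

Computing H_k = (kernel of ∂_k) / (image of ∂_{k+1}):

  H_0: rank C_0 − rank ∂_1 = 4 − 3 = 1, and the invariant factors of ∂_1 are all 1, so H_0 = Z.
  H_1: rank ker ∂_1 − rank ∂_2 = (6 − 3) − 3 = 0, and the invariant factors of ∂_2 are all 1, so H_1 = 0.
  H_2: rank ker ∂_2 − rank ∂_3 = (4 − 3) − 1 = 0, and the invariant factors of ∂_3 are all 1, so H_2 = 0.
  H_3: rank ker ∂_3 − rank ∂_4 = (1 − 1) − 0 = 0, and there is no ∂_4, so H_3 = 0.

H_0 = Z,  H_1 = 0,  H_2 = 0,  H_3 = 0.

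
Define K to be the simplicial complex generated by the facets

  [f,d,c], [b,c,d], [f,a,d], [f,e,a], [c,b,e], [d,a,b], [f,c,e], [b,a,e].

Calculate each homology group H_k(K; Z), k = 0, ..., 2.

H_0 ≅ Z,  H_1 = 0,  H_2 ≅ Z.

Take the total order a < b < c < d < e < f on the vertex set. Then K (dimension 2) consists of the simplices:

  0-simplices (6): a, b, c, d, e, f
  1-simplices (12): ab, ad, ae, af, bc, bd, be, cd, ce, cf, df, ef
  2-simplices (8): abd, abe, adf, aef, bcd, bce, cdf, cef

so the chain groups are C_0 ≅ Z^6, C_1 ≅ Z^12, C_2 ≅ Z^8.

Boundary ∂_1: C_1 → C_0 is given by ∂[p,q] = [q] − [p]. For instance
  ∂cf = f − c.
As a 6×12 matrix over Z this has rank 5, with invariant factors (1,1,1,1,1).

The boundary map ∂_2: C_2 → C_1 maps a triangle to the signed sum of its edges. For instance
  ∂abd = bd − ad + ab,
  ∂cef = ef − cf + ce.
The 12×8 boundary matrix has rank 7 and Smith normal form diag(1,1,1,1,1,1,1).

Now H_k = ker ∂_k / im ∂_{k+1}, so:

  H_0: rank C_0 − rank ∂_1 = 6 − 5 = 1, and the invariant factors of ∂_1 are all 1, so H_0 = Z.
  H_1: rank ker ∂_1 − rank ∂_2 = (12 − 5) − 7 = 0, and the invariant factors of ∂_2 are all 1, so H_1 = 0.
  H_2: rank ker ∂_2 − rank ∂_3 = (8 − 7) − 0 = 1, and there is no ∂_3, so H_2 = Z.

(K is a triangulation of the 2-sphere S^2.)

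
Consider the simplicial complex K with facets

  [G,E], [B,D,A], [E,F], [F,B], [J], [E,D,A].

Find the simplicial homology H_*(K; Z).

K has 7 vertices, 8 edges, 2 triangles.
rank ∂_0 = 0, rank ∂_1 = 5 ⇒ b_0 = 7 − 0 − 5 = 2; all invariant factors of ∂_1 are 1 so no torsion. So H_0 ≅ Z^2.
rank ∂_1 = 5, rank ∂_2 = 2 ⇒ b_1 = 8 − 5 − 2 = 1; all invariant factors of ∂_2 are 1 so no torsion. So H_1 ≅ Z.
rank ∂_2 = 2, rank ∂_3 = 0 ⇒ b_2 = 2 − 2 − 0 = 0. So H_2 ≅ 0.

H_0 = Z^2,  H_1 = Z,  H_2 = 0.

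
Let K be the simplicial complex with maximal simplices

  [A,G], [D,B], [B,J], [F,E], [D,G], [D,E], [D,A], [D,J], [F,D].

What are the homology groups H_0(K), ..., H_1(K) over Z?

H_0 ≅ Z,  H_1 ≅ Z^3.

Fix the vertex order A < B < D < E < F < G < J and write every simplex with vertices in increasing order. Then dim K = 1 and the simplices of K are:

  0-simplices (7): A, B, D, E, F, G, J
  1-simplices (9): AD, AG, BD, BJ, DE, DF, DG, DJ, EF

Hence C_0 ≅ Z^7, C_1 ≅ Z^9.

Boundary ∂_1: C_1 → C_0 is given by ∂[p,q] = [q] − [p].
This gives a 7×9 integer matrix of rank 6; reducing to Smith normal form yields diagonal entries (1,1,1,1,1,1).

From H_k ≅ ker(∂_k) / im(∂_{k+1}) we obtain:

  H_0: rank C_0 − rank ∂_1 = 7 − 6 = 1, and the invariant factors of ∂_1 are all 1, so H_0 = Z.
  H_1: rank ker ∂_1 − rank ∂_2 = (9 − 6) − 0 = 3, and there is no ∂_2, so H_1 = Z^3.

As a check, the Euler characteristic is 7 − 9 = -2, which agrees with 1 − 3 = -2.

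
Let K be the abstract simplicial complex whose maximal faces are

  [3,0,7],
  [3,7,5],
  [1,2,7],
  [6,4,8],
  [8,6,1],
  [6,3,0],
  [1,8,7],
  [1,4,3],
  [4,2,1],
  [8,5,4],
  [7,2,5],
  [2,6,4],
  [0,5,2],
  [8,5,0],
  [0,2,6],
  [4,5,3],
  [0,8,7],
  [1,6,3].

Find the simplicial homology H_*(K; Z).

H_0 ≅ Z,  H_1 ≅ Z ⊕ Z/2Z,  H_2 = 0.

Take the total order 0 < 1 < 2 < 3 < 4 < 5 < 6 < 7 < 8 on the vertex set. Then K (dimension 2) consists of the simplices:

  0-simplices (9): [0], [1], [2], [3], [4], [5], [6], [7], [8]
  1-simplices (27): (27 of them)
  2-simplices (18): [0,2,5], [0,2,6], [0,3,6], [0,3,7], [0,5,8], [0,7,8], [1,2,4], [1,2,7], [1,3,4], [1,3,6], [1,6,8], [1,7,8], [2,4,6], [2,5,7], [3,4,5], [3,5,7], [4,5,8], [4,6,8]

so the chain groups are C_0 ≅ Z^9, C_1 ≅ Z^27, C_2 ≅ Z^18.

The boundary map ∂_1: C_1 → C_0 maps an edge to its endpoints' difference, ∂[p,q] = q − p.
As a 9×27 matrix over Z this has rank 8, with invariant factors (1,1,1,1,1,1,1,1).

Boundary ∂_2: C_2 → C_1 sends each 2-simplex [p,q,r] to [q,r] − [p,r] + [p,q]. For instance
  ∂[1,7,8] = [7,8] − [1,8] + [1,7],
  ∂[0,2,5] = [2,5] − [0,5] + [0,2].
As a 27×18 matrix over Z this has rank 18, with invariant factors (1,1,1,1,1,1,1,1,1,1,1,1,1,1,1,1,1,2).

Now H_k = ker ∂_k / im ∂_{k+1}, so:

  H_0: rank C_0 − rank ∂_1 = 9 − 8 = 1, and the invariant factors of ∂_1 are all 1, so H_0 ≅ Z.
  H_1: rank ker ∂_1 − rank ∂_2 = (27 − 8) − 18 = 1, and ∂_2 has invariant factor 2 > 1, so H_1 ≅ Z ⊕ Z/2Z.
  H_2: rank ker ∂_2 − rank ∂_3 = (18 − 18) − 0 = 0, and there is no ∂_3, so H_2 ≅ 0.

As a check, the Euler characteristic is 9 − 27 + 18 = 0, which agrees with 1 − 1 + 0 = 0.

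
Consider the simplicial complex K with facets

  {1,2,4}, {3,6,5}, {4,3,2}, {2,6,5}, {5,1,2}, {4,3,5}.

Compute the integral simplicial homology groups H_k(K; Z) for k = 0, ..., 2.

Fix the vertex order 1 < 2 < 3 < 4 < 5 < 6 and write every simplex with vertices in increasing order. Then dim K = 2 and the simplices of K are:

  0-simplices (6): [1], [2], [3], [4], [5], [6]
  1-simplices (12): [1,2], [1,4], [1,5], [2,3], [2,4], [2,5], [2,6], [3,4], [3,5], [3,6], [4,5], [5,6]
  2-simplices (6): [1,2,4], [1,2,5], [2,3,4], [2,5,6], [3,4,5], [3,5,6]

giving chain groups C_0 ≅ Z^6, C_1 ≅ Z^12, C_2 ≅ Z^6.

The boundary map ∂_1: C_1 → C_0 sends each edge [p,q] (with p < q) to q − p. For instance
  ∂[2,3] = [3] − [2].
This gives a 6×12 integer matrix of rank 5; reducing to Smith normal form yields diagonal entries (1,1,1,1,1).

The boundary map ∂_2: C_2 → C_1 sends each 2-simplex [p,q,r] to [q,r] − [p,r] + [p,q]. For instance
  ∂[3,4,5] = [4,5] − [3,5] + [3,4],
  ∂[1,2,4] = [2,4] − [1,4] + [1,2].
The resulting 12×6 matrix has rank 6, and its Smith normal form has invariant factors (1,1,1,1,1,1).

From H_k ≅ ker(∂_k) / im(∂_{k+1}) we obtain:

  H_0: rank C_0 − rank ∂_1 = 6 − 5 = 1, and the invariant factors of ∂_1 are all 1, so H_0 = Z.
  H_1: rank ker ∂_1 − rank ∂_2 = (12 − 5) − 6 = 1, and the invariant factors of ∂_2 are all 1, so H_1 = Z.
  H_2: rank ker ∂_2 − rank ∂_3 = (6 − 6) − 0 = 0, and there is no ∂_3, so H_2 = 0.

As a check, the Euler characteristic is 6 − 12 + 6 = 0, which agrees with 1 − 1 + 0 = 0.

H_0 ≅ Z,  H_1 ≅ Z,  H_2 = 0.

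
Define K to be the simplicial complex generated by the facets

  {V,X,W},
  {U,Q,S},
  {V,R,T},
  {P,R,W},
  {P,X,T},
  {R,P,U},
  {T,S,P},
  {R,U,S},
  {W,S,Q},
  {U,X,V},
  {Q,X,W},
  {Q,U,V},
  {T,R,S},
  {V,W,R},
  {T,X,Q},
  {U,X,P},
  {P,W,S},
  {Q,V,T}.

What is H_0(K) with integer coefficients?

H_0 ≅ Z.

We work with the vertex ordering P < Q < R < S < T < U < V < W < X. The simplices of K, each written with vertices in increasing order, are:

  0-simplices (9): P, Q, R, S, T, U, V, W, X
  1-simplices (27): PR, PS, PT, PU, PW, PX, QS, QT, QU, QV, QW, QX, RS, RT, RU, RV, RW, ST, SU, SW, TV, TX, UV, UX, VW, VX, WX
  2-simplices (18): PRU, PRW, PST, PSW, PTX, PUX, QSU, QSW, QTV, QTX, QUV, QWX, RST, RSU, RTV, RVW, UVX, VWX

giving chain groups C_0 ≅ Z^9, C_1 ≅ Z^27, C_2 ≅ Z^18.

Boundary ∂_1: C_1 → C_0 maps an edge to its endpoints' difference, ∂[p,q] = q − p. For instance
  ∂PU = U − P.
This gives a 9×27 integer matrix of rank 8; reducing to Smith normal form yields diagonal entries (1,1,1,1,1,1,1,1).

∂_2: C_2 → C_1 acts by ∂[p,q,r] = [q,r] − [p,r] + [p,q]. For instance
  ∂QWX = WX − QX + QW,
  ∂PRU = RU − PU + PR.
As a 27×18 matrix over Z this has rank 18, with invariant factors (1,1,1,1,1,1,1,1,1,1,1,1,1,1,1,1,1,2).

Reading off H_k = ker ∂_k / im ∂_{k+1}:

  H_0: rank C_0 − rank ∂_1 = 9 − 8 = 1, and the invariant factors of ∂_1 are all 1, so H_0 = Z.

(K is a triangulation of the Klein bottle.)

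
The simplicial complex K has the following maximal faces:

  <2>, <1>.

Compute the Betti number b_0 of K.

K has 2 vertices.
rank ∂_0 = 0, rank ∂_1 = 0 ⇒ b_0 = 2 − 0 − 0 = 2. So H_0 ≅ Z^2.

b_0 = 2.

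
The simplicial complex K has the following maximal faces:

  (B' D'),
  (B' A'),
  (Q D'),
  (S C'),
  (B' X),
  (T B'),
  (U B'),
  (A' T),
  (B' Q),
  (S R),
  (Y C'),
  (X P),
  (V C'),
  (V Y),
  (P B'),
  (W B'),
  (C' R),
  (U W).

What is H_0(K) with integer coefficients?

Take the total order P < Q < R < S < T < U < V < W < X < Y < A' < B' < C' < D' on the vertex set. Then K (dimension 1) consists of the simplices:

  0-simplices (14): [P], [Q], [R], [S], [T], [U], [V], [W], [X], [Y], [A'], [B'], [C'], [D']
  1-simplices (18): [P,X], [P,B'], [Q,B'], [Q,D'], [R,S], [R,C'], [S,C'], [T,A'], [T,B'], [U,W], [U,B'], [V,Y], [V,C'], [W,B'], [X,B'], [Y,C'], [A',B'], [B',D']

giving chain groups C_0 ≅ Z^14, C_1 ≅ Z^18.

∂_1: C_1 → C_0 maps an edge to its endpoints' difference, ∂[p,q] = q − p.
As a 14×18 matrix over Z this has rank 12, with invariant factors (1,1,1,1,1,1,1,1,1,1,1,1).

Now H_k = ker ∂_k / im ∂_{k+1}, so:

  H_0: rank C_0 − rank ∂_1 = 14 − 12 = 2, and the invariant factors of ∂_1 are all 1, so H_0 ≅ Z^2.

H_0 = Z^2.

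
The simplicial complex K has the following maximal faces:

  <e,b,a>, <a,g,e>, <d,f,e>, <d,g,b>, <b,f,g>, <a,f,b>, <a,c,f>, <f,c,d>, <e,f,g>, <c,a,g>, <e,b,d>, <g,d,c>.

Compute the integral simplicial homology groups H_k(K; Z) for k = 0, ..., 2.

Order the vertices as a < b < c < d < e < f < g. Listing each simplex with vertices in this order, K has dimension 2 with simplices:

  0-simplices (7): a, b, c, d, e, f, g
  1-simplices (18): ab, ac, ae, af, ag, bd, be, bf, bg, cd, cf, cg, de, df, dg, ef, eg, fg
  2-simplices (12): abe, abf, acf, acg, aeg, bde, bdg, bfg, cdf, cdg, def, efg

so the chain groups are C_0 ≅ Z^7, C_1 ≅ Z^18, C_2 ≅ Z^12.

∂_1: C_1 → C_0 sends each edge [p,q] (with p < q) to q − p.
As a 7×18 matrix over Z this has rank 6, with invariant factors (1,1,1,1,1,1).

∂_2: C_2 → C_1 sends each 2-simplex [p,q,r] to [q,r] − [p,r] + [p,q]. For instance
  ∂efg = fg − eg + ef,
  ∂acg = cg − ag + ac.
As a 18×12 matrix over Z this has rank 12, with invariant factors (1,1,1,1,1,1,1,1,1,1,1,2).

Computing H_k = (kernel of ∂_k) / (image of ∂_{k+1}):

  H_0: rank C_0 − rank ∂_1 = 7 − 6 = 1, and the invariant factors of ∂_1 are all 1, so H_0 = Z.
  H_1: rank ker ∂_1 − rank ∂_2 = (18 − 6) − 12 = 0, and ∂_2 has invariant factor 2 > 1, so H_1 = Z_2.
  H_2: rank ker ∂_2 − rank ∂_3 = (12 − 12) − 0 = 0, and there is no ∂_3, so H_2 = 0.

As a check, the Euler characteristic is 7 − 18 + 12 = 1, which agrees with 1 − 0 + 0 = 1.

H_0 ≅ Z,  H_1 ≅ Z_2,  H_2 = 0.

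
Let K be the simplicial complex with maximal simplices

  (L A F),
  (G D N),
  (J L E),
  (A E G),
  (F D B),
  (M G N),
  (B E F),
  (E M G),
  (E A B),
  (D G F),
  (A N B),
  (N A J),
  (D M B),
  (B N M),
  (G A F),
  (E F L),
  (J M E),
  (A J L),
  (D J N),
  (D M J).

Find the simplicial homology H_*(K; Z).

H_0 = Z,  H_1 = Z ⊕ Z/2Z,  H_2 = 0.

We work with the vertex ordering A < B < D < E < F < G < J < L < M < N. The simplices of K, each written with vertices in increasing order, are:

  0-simplices (10): A, B, D, E, F, G, J, L, M, N
  1-simplices (30): AB, AE, AF, AG, AJ, AL, AN, BD, BE, BF, BM, BN, DF, DG, DJ, DM, DN, EF, EG, EJ, EL, EM, FG, FL, GM, GN, JL, JM, JN, MN
  2-simplices (20): ABE, ABN, AEG, AFG, AFL, AJL, AJN, BDF, BDM, BEF, BMN, DFG, DGN, DJM, DJN, EFL, EGM, EJL, EJM, GMN

so the chain groups are C_0 ≅ Z^10, C_1 ≅ Z^30, C_2 ≅ Z^20.

∂_1: C_1 → C_0 sends each edge [p,q] (with p < q) to q − p. For instance
  ∂DF = F − D.
The 10×30 boundary matrix has rank 9 and Smith normal form diag(1,1,1,1,1,1,1,1,1).

The boundary map ∂_2: C_2 → C_1 sends each 2-simplex [p,q,r] to [q,r] − [p,r] + [p,q]. For instance
  ∂AJL = JL − AL + AJ,
  ∂AFL = FL − AL + AF.
The 30×20 boundary matrix has rank 20 and Smith normal form diag(1,1,1,1,1,1,1,1,1,1,1,1,1,1,1,1,1,1,1,2).

From H_k ≅ ker(∂_k) / im(∂_{k+1}) we obtain:

  H_0: rank C_0 − rank ∂_1 = 10 − 9 = 1, and the invariant factors of ∂_1 are all 1, so H_0 ≅ Z.
  H_1: rank ker ∂_1 − rank ∂_2 = (30 − 9) − 20 = 1, and ∂_2 has invariant factor 2 > 1, so H_1 ≅ Z ⊕ Z/2Z.
  H_2: rank ker ∂_2 − rank ∂_3 = (20 − 20) − 0 = 0, and there is no ∂_3, so H_2 ≅ 0.

(K is a triangulation of the Klein bottle.)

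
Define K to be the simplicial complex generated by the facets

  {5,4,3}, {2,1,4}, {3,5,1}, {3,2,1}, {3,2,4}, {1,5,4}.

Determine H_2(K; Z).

Order the vertices as 1 < 2 < 3 < 4 < 5. Listing each simplex with vertices in this order, K has dimension 2 with simplices:

  0-simplices (5): [1], [2], [3], [4], [5]
  1-simplices (9): [1,2], [1,3], [1,4], [1,5], [2,3], [2,4], [3,4], [3,5], [4,5]
  2-simplices (6): [1,2,3], [1,2,4], [1,3,5], [1,4,5], [2,3,4], [3,4,5]

giving chain groups C_0 ≅ Z^5, C_1 ≅ Z^9, C_2 ≅ Z^6.

The boundary map ∂_1: C_1 → C_0 maps an edge to its endpoints' difference, ∂[p,q] = q − p. For instance
  ∂[2,4] = [4] − [2].
This gives a 5×9 integer matrix of rank 4; reducing to Smith normal form yields diagonal entries (1,1,1,1).

∂_2: C_2 → C_1 maps a triangle to the signed sum of its edges. For instance
  ∂[1,3,5] = [3,5] − [1,5] + [1,3],
  ∂[1,4,5] = [4,5] − [1,5] + [1,4].
This gives a 9×6 integer matrix of rank 5; reducing to Smith normal form yields diagonal entries (1,1,1,1,1).

Computing H_k = (kernel of ∂_k) / (image of ∂_{k+1}):

  H_2: rank ker ∂_2 − rank ∂_3 = (6 − 5) − 0 = 1, and there is no ∂_3, so H_2 = Z.

H_2 ≅ Z.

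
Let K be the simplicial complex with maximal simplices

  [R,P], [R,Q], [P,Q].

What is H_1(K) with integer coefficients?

Order the vertices as P < Q < R. Listing each simplex with vertices in this order, K has dimension 1 with simplices:

  0-simplices (3): P, Q, R
  1-simplices (3): PQ, PR, QR

giving chain groups C_0 ≅ Z^3, C_1 ≅ Z^3.

∂_1: C_1 → C_0 is given by ∂[p,q] = [q] − [p]. For instance
  ∂QR = R − Q.
As a 3×3 matrix over Z this has rank 2, with invariant factors (1,1).

Reading off H_k = ker ∂_k / im ∂_{k+1}:

  H_1: rank ker ∂_1 − rank ∂_2 = (3 − 2) − 0 = 1, and there is no ∂_2, so H_1 ≅ Z.

(K is a triangulation of the circle S^1.)

H_1 ≅ Z.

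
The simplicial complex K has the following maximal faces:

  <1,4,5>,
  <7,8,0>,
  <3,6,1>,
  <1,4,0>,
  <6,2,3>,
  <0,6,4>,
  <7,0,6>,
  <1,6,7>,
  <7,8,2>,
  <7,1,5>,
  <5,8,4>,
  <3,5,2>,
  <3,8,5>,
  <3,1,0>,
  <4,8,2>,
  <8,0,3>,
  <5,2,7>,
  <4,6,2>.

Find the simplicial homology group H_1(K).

Take the total order 0 < 1 < 2 < 3 < 4 < 5 < 6 < 7 < 8 on the vertex set. Then K (dimension 2) consists of the simplices:

  0-simplices (9): [0], [1], [2], [3], [4], [5], [6], [7], [8]
  1-simplices (27): (27 of them)
  2-simplices (18): [0,1,3], [0,1,4], [0,3,8], [0,4,6], [0,6,7], [0,7,8], [1,3,6], [1,4,5], [1,5,7], [1,6,7], [2,3,5], [2,3,6], [2,4,6], [2,4,8], [2,5,7], [2,7,8], [3,5,8], [4,5,8]

so the chain groups are C_0 ≅ Z^9, C_1 ≅ Z^27, C_2 ≅ Z^18.

∂_1: C_1 → C_0 sends each edge [p,q] (with p < q) to q − p. For instance
  ∂[2,5] = [5] − [2].
As a 9×27 matrix over Z this has rank 8, with invariant factors (1,1,1,1,1,1,1,1).

Boundary ∂_2: C_2 → C_1 maps a triangle to the signed sum of its edges. For instance
  ∂[3,5,8] = [5,8] − [3,8] + [3,5],
  ∂[2,4,6] = [4,6] − [2,6] + [2,4].
The resulting 27×18 matrix has rank 18, and its Smith normal form has invariant factors (1,1,1,1,1,1,1,1,1,1,1,1,1,1,1,1,1,2).

Computing H_k = (kernel of ∂_k) / (image of ∂_{k+1}):

  H_1: rank ker ∂_1 − rank ∂_2 = (27 − 8) − 18 = 1, and ∂_2 has invariant factor 2 > 1, so H_1 = Z × Z/2.

(K is a triangulation of the Klein bottle.)

H_1 = Z × Z/2.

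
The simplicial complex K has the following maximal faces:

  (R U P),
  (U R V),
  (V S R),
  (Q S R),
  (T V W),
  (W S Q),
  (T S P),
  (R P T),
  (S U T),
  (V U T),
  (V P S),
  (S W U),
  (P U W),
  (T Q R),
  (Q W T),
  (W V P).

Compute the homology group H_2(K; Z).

We work with the vertex ordering P < Q < R < S < T < U < V < W. The simplices of K, each written with vertices in increasing order, are:

  0-simplices (8): P, Q, R, S, T, U, V, W
  1-simplices (24): PR, PS, PT, PU, PV, PW, QR, QS, QT, QW, RS, RT, RU, RV, ST, SU, SV, SW, TU, TV, TW, UV, UW, VW
  2-simplices (16): PRT, PRU, PST, PSV, PUW, PVW, QRS, QRT, QSW, QTW, RSV, RUV, STU, SUW, TUV, TVW

Hence C_0 ≅ Z^8, C_1 ≅ Z^24, C_2 ≅ Z^16.

Boundary ∂_1: C_1 → C_0 is given by ∂[p,q] = [q] − [p]. For instance
  ∂RT = T − R.
The resulting 8×24 matrix has rank 7, and its Smith normal form has invariant factors (1,1,1,1,1,1,1).

∂_2: C_2 → C_1 maps a triangle to the signed sum of its edges. For instance
  ∂PSV = SV − PV + PS,
  ∂PRU = RU − PU + PR.
The resulting 24×16 matrix has rank 15, and its Smith normal form has invariant factors (1,1,1,1,1,1,1,1,1,1,1,1,1,1,1).

Computing H_k = (kernel of ∂_k) / (image of ∂_{k+1}):

  H_2: rank ker ∂_2 − rank ∂_3 = (16 − 15) − 0 = 1, and there is no ∂_3, so H_2 = Z.

H_2 = Z.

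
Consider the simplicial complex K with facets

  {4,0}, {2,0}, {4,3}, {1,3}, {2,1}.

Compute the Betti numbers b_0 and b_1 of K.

b_0 = 1, b_1 = 1.

We work with the vertex ordering 0 < 1 < 2 < 3 < 4. The simplices of K, each written with vertices in increasing order, are:

  0-simplices (5): [0], [1], [2], [3], [4]
  1-simplices (5): [0,2], [0,4], [1,2], [1,3], [3,4]

so the chain groups are C_0 ≅ Z^5, C_1 ≅ Z^5.

The boundary map ∂_1: C_1 → C_0 maps an edge to its endpoints' difference, ∂[p,q] = q − p. For instance
  ∂[1,2] = [2] − [1].
This gives a 5×5 integer matrix of rank 4; reducing to Smith normal form yields diagonal entries (1,1,1,1).

Now H_k = ker ∂_k / im ∂_{k+1}, so:

  H_0: rank C_0 − rank ∂_1 = 5 − 4 = 1, and the invariant factors of ∂_1 are all 1, so H_0 = Z.
  H_1: rank ker ∂_1 − rank ∂_2 = (5 − 4) − 0 = 1, and there is no ∂_2, so H_1 = Z.

Hence the Betti numbers are b_0 = 1, b_1 = 1.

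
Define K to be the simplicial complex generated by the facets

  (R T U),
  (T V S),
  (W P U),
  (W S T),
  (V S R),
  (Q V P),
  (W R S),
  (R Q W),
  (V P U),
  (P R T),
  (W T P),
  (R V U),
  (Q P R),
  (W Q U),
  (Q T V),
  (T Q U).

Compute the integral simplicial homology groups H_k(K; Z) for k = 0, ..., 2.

K has 8 vertices, 24 edges, 16 triangles.
rank ∂_0 = 0, rank ∂_1 = 7 ⇒ b_0 = 8 − 0 − 7 = 1; all invariant factors of ∂_1 are 1 so no torsion. So H_0 = Z.
rank ∂_1 = 7, rank ∂_2 = 15 ⇒ b_1 = 24 − 7 − 15 = 2; all invariant factors of ∂_2 are 1 so no torsion. So H_1 = Z^2.
rank ∂_2 = 15, rank ∂_3 = 0 ⇒ b_2 = 16 − 15 − 0 = 1. So H_2 = Z.

H_0 = Z,  H_1 = Z^2,  H_2 = Z.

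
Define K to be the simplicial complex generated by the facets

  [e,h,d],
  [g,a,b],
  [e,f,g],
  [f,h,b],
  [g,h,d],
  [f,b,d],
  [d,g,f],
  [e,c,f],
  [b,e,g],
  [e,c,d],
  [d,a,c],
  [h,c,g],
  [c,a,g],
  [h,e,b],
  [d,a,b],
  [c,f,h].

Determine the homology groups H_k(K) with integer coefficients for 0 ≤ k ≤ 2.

H_0 ≅ Z,  H_1 ≅ Z^2,  H_2 ≅ Z.

K has 8 vertices, 24 edges, 16 triangles.
rank ∂_0 = 0, rank ∂_1 = 7 ⇒ b_0 = 8 − 0 − 7 = 1; all invariant factors of ∂_1 are 1 so no torsion. So H_0 ≅ Z.
rank ∂_1 = 7, rank ∂_2 = 15 ⇒ b_1 = 24 − 7 − 15 = 2; all invariant factors of ∂_2 are 1 so no torsion. So H_1 ≅ Z^2.
rank ∂_2 = 15, rank ∂_3 = 0 ⇒ b_2 = 16 − 15 − 0 = 1. So H_2 ≅ Z.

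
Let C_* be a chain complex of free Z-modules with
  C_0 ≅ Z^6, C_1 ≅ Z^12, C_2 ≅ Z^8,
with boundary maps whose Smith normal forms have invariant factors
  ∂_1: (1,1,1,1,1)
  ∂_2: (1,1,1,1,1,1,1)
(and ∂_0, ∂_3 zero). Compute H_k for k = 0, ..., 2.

H_0: b_0 = 6 − 0 − 5 = 1; torsion from ∂_1 factors > 1: none. So H_0 ≅ Z.
H_1: b_1 = 12 − 5 − 7 = 0; torsion from ∂_2 factors > 1: none. So H_1 ≅ 0.
H_2: b_2 = 8 − 7 − 0 = 1; torsion from ∂_3 factors > 1: none. So H_2 ≅ Z.

H_0 ≅ Z,  H_1 = 0,  H_2 ≅ Z.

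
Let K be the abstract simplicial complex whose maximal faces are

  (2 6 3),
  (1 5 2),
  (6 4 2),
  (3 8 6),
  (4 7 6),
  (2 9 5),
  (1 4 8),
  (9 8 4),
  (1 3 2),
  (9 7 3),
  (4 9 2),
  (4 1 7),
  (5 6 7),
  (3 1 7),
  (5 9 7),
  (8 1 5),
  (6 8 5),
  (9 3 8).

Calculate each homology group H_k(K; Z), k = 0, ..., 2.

K has 9 vertices, 27 edges, 18 triangles.
rank ∂_0 = 0, rank ∂_1 = 8 ⇒ b_0 = 9 − 0 − 8 = 1; all invariant factors of ∂_1 are 1 so no torsion. So H_0 ≅ Z.
rank ∂_1 = 8, rank ∂_2 = 17 ⇒ b_1 = 27 − 8 − 17 = 2; all invariant factors of ∂_2 are 1 so no torsion. So H_1 ≅ Z^2.
rank ∂_2 = 17, rank ∂_3 = 0 ⇒ b_2 = 18 − 17 − 0 = 1. So H_2 ≅ Z.

H_0 ≅ Z,  H_1 ≅ Z^2,  H_2 ≅ Z.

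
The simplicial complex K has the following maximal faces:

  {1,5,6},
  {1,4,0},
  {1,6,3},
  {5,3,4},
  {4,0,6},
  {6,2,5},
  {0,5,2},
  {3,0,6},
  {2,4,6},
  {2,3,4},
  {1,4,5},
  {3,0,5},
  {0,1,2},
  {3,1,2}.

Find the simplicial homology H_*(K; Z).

H_0 = Z,  H_1 = Z^2,  H_2 = Z.

Order the vertices as 0 < 1 < 2 < 3 < 4 < 5 < 6. Listing each simplex with vertices in this order, K has dimension 2 with simplices:

  0-simplices (7): [0], [1], [2], [3], [4], [5], [6]
  1-simplices (21): [0,1], [0,2], [0,3], [0,4], [0,5], [0,6], [1,2], [1,3], [1,4], [1,5], [1,6], [2,3], [2,4], [2,5], [2,6], [3,4], [3,5], [3,6], [4,5], [4,6], [5,6]
  2-simplices (14): [0,1,2], [0,1,4], [0,2,5], [0,3,5], [0,3,6], [0,4,6], [1,2,3], [1,3,6], [1,4,5], [1,5,6], [2,3,4], [2,4,6], [2,5,6], [3,4,5]

so the chain groups are C_0 ≅ Z^7, C_1 ≅ Z^21, C_2 ≅ Z^14.

The boundary map ∂_1: C_1 → C_0 sends each edge [p,q] (with p < q) to q − p.
The 7×21 boundary matrix has rank 6 and Smith normal form diag(1,1,1,1,1,1).

∂_2: C_2 → C_1 acts by ∂[p,q,r] = [q,r] − [p,r] + [p,q]. For instance
  ∂[1,3,6] = [3,6] − [1,6] + [1,3],
  ∂[2,3,4] = [3,4] − [2,4] + [2,3].
The 21×14 boundary matrix has rank 13 and Smith normal form diag(1,1,1,1,1,1,1,1,1,1,1,1,1).

From H_k ≅ ker(∂_k) / im(∂_{k+1}) we obtain:

  H_0: rank C_0 − rank ∂_1 = 7 − 6 = 1, and the invariant factors of ∂_1 are all 1, so H_0 = Z.
  H_1: rank ker ∂_1 − rank ∂_2 = (21 − 6) − 13 = 2, and the invariant factors of ∂_2 are all 1, so H_1 = Z^2.
  H_2: rank ker ∂_2 − rank ∂_3 = (14 − 13) − 0 = 1, and there is no ∂_3, so H_2 = Z.

(K is a triangulation of the torus T^2.)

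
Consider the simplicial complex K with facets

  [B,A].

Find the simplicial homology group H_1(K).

Take the total order A < B on the vertex set. Then K (dimension 1) consists of the simplices:

  0-simplices (2): A, B
  1-simplices (1): AB

Hence C_0 ≅ Z^2, C_1 ≅ Z^1.

The boundary map ∂_1: C_1 → C_0 is given by ∂[p,q] = [q] − [p]. For instance
  ∂AB = B − A.
The resulting 2×1 matrix has rank 1, and its Smith normal form has invariant factors (1).

Now H_k = ker ∂_k / im ∂_{k+1}, so:

  H_1: rank ker ∂_1 − rank ∂_2 = (1 − 1) − 0 = 0, and there is no ∂_2, so H_1 = 0.

H_1 ≅ 0.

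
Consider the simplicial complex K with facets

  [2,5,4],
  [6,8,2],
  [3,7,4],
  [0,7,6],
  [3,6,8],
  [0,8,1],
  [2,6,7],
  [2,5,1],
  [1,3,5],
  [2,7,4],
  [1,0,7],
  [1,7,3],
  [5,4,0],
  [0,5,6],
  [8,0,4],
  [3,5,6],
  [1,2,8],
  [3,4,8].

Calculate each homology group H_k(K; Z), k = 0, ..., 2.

H_0 = Z,  H_1 = Z^2,  H_2 = Z.

K has 9 vertices, 27 edges, 18 triangles.
rank ∂_0 = 0, rank ∂_1 = 8 ⇒ b_0 = 9 − 0 − 8 = 1; all invariant factors of ∂_1 are 1 so no torsion. So H_0 ≅ Z.
rank ∂_1 = 8, rank ∂_2 = 17 ⇒ b_1 = 27 − 8 − 17 = 2; all invariant factors of ∂_2 are 1 so no torsion. So H_1 ≅ Z^2.
rank ∂_2 = 17, rank ∂_3 = 0 ⇒ b_2 = 18 − 17 − 0 = 1. So H_2 ≅ Z.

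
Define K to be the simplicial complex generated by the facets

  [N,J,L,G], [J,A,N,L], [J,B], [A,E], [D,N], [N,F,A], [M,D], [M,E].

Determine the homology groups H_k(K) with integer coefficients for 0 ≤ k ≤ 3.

H_0 = Z,  H_1 = Z,  H_2 = 0,  H_3 = 0.

Take the total order A < B < D < E < F < G < J < L < M < N on the vertex set. Then K (dimension 3) consists of the simplices:

  0-simplices (10): A, B, D, E, F, G, J, L, M, N
  1-simplices (16): AE, AF, AJ, AL, AN, BJ, DM, DN, EM, FN, GJ, GL, GN, JL, JN, LN
  2-simplices (8): AFN, AJL, AJN, ALN, GJL, GJN, GLN, JLN
  3-simplices (2): AJLN, GJLN

so the chain groups are C_0 ≅ Z^10, C_1 ≅ Z^16, C_2 ≅ Z^8, C_3 ≅ Z^2.

Boundary ∂_1: C_1 → C_0 maps an edge to its endpoints' difference, ∂[p,q] = q − p. For instance
  ∂AL = L − A.
As a 10×16 matrix over Z this has rank 9, with invariant factors (1,1,1,1,1,1,1,1,1).

Boundary ∂_2: C_2 → C_1 sends each 2-simplex [p,q,r] to [q,r] − [p,r] + [p,q]. For instance
  ∂GJL = JL − GL + GJ,
  ∂ALN = LN − AN + AL.
The 16×8 boundary matrix has rank 6 and Smith normal form diag(1,1,1,1,1,1).

The boundary map ∂_3: C_3 → C_2 sends each 3-simplex σ to the alternating sum Σ_i (−1)^i (σ with its i-th vertex removed). For instance
  ∂AJLN = JLN − ALN + AJN − AJL,
  ∂GJLN = JLN − GLN + GJN − GJL.
This gives a 8×2 integer matrix of rank 2; reducing to Smith normal form yields diagonal entries (1,1).

Computing H_k = (kernel of ∂_k) / (image of ∂_{k+1}):

  H_0: rank C_0 − rank ∂_1 = 10 − 9 = 1, and the invariant factors of ∂_1 are all 1, so H_0 = Z.
  H_1: rank ker ∂_1 − rank ∂_2 = (16 − 9) − 6 = 1, and the invariant factors of ∂_2 are all 1, so H_1 = Z.
  H_2: rank ker ∂_2 − rank ∂_3 = (8 − 6) − 2 = 0, and the invariant factors of ∂_3 are all 1, so H_2 = 0.
  H_3: rank ker ∂_3 − rank ∂_4 = (2 − 2) − 0 = 0, and there is no ∂_4, so H_3 = 0.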